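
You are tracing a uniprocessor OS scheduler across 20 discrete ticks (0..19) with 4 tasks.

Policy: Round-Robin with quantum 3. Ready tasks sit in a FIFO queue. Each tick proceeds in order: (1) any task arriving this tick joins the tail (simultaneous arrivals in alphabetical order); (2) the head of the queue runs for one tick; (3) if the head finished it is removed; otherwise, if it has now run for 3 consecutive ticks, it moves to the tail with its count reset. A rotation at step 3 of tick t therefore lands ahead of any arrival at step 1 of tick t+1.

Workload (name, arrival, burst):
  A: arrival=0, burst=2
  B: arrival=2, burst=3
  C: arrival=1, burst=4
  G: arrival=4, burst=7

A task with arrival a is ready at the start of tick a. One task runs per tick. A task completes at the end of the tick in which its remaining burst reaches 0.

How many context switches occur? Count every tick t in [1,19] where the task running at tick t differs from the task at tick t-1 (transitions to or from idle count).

t=0: queue=[A] q_used=0 → run A
t=1: queue=[A,C] q_used=1 → run A
t=2: queue=[C,B] q_used=0 → run C
t=3: queue=[C,B] q_used=1 → run C
t=4: queue=[C,B,G] q_used=2 → run C
t=5: queue=[B,G,C] q_used=0 → run B
t=6: queue=[B,G,C] q_used=1 → run B
t=7: queue=[B,G,C] q_used=2 → run B
t=8: queue=[G,C] q_used=0 → run G
t=9: queue=[G,C] q_used=1 → run G
t=10: queue=[G,C] q_used=2 → run G
t=11: queue=[C,G] q_used=0 → run C
t=12: queue=[G] q_used=0 → run G
t=13: queue=[G] q_used=1 → run G
t=14: queue=[G] q_used=2 → run G
t=15: queue=[G] q_used=0 → run G
t=16: (idle)
t=17: (idle)
t=18: (idle)
t=19: (idle)

context switches = 6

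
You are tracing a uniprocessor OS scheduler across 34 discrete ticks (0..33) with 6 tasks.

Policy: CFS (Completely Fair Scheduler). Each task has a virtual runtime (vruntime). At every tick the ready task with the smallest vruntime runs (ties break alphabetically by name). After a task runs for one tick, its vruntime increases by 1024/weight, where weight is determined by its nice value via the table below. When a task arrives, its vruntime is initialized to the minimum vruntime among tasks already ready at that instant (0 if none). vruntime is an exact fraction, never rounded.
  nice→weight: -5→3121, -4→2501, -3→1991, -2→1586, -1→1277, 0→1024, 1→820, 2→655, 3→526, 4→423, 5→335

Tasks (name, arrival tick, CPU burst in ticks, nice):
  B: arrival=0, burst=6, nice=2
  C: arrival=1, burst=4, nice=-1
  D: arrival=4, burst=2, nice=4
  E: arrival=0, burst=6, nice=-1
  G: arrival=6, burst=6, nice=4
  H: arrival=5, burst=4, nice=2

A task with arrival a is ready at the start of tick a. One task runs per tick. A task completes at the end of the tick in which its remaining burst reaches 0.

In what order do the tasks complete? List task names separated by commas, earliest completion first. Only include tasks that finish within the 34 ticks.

t=0: vr[B=0 E=0] → run B
t=1: vr[B=1024/655 C=0 E=0] → run C
t=2: vr[B=1024/655 C=1024/1277 E=0] → run E
t=3: vr[B=1024/655 C=1024/1277 E=1024/1277] → run C
t=4: vr[B=1024/655 C=2048/1277 D=1024/1277 E=1024/1277] → run D
t=5: vr[B=1024/655 C=2048/1277 D=1740800/540171 E=1024/1277 H=1024/1277] → run E
t=6: vr[B=1024/655 C=2048/1277 D=1740800/540171 E=2048/1277 G=1024/1277 H=1024/1277] → run G
t=7: vr[B=1024/655 C=2048/1277 D=1740800/540171 E=2048/1277 G=1740800/540171 H=1024/1277] → run H
t=8: vr[B=1024/655 C=2048/1277 D=1740800/540171 E=2048/1277 G=1740800/540171 H=1978368/836435] → run B
t=9: vr[B=2048/655 C=2048/1277 D=1740800/540171 E=2048/1277 G=1740800/540171 H=1978368/836435] → run C
t=10: vr[B=2048/655 C=3072/1277 D=1740800/540171 E=2048/1277 G=1740800/540171 H=1978368/836435] → run E
t=11: vr[B=2048/655 C=3072/1277 D=1740800/540171 E=3072/1277 G=1740800/540171 H=1978368/836435] → run H
t=12: vr[B=2048/655 C=3072/1277 D=1740800/540171 E=3072/1277 G=1740800/540171 H=3286016/836435] → run C
t=13: vr[B=2048/655 D=1740800/540171 E=3072/1277 G=1740800/540171 H=3286016/836435] → run E
t=14: vr[B=2048/655 D=1740800/540171 E=4096/1277 G=1740800/540171 H=3286016/836435] → run B
t=15: vr[B=3072/655 D=1740800/540171 E=4096/1277 G=1740800/540171 H=3286016/836435] → run E
t=16: vr[B=3072/655 D=1740800/540171 E=5120/1277 G=1740800/540171 H=3286016/836435] → run D
t=17: vr[B=3072/655 E=5120/1277 G=1740800/540171 H=3286016/836435] → run G
t=18: vr[B=3072/655 E=5120/1277 G=3048448/540171 H=3286016/836435] → run H
t=19: vr[B=3072/655 E=5120/1277 G=3048448/540171 H=4593664/836435] → run E
t=20: vr[B=3072/655 G=3048448/540171 H=4593664/836435] → run B
t=21: vr[B=4096/655 G=3048448/540171 H=4593664/836435] → run H
t=22: vr[B=4096/655 G=3048448/540171] → run G
t=23: vr[B=4096/655 G=1452032/180057] → run B
t=24: vr[B=1024/131 G=1452032/180057] → run B
t=25: vr[G=1452032/180057] → run G
t=26: vr[G=5663744/540171] → run G
t=27: vr[G=6971392/540171] → run G
t=28: (idle)
t=29: (idle)
t=30: (idle)
t=31: (idle)
t=32: (idle)
t=33: (idle)

completion order = C, D, E, H, B, G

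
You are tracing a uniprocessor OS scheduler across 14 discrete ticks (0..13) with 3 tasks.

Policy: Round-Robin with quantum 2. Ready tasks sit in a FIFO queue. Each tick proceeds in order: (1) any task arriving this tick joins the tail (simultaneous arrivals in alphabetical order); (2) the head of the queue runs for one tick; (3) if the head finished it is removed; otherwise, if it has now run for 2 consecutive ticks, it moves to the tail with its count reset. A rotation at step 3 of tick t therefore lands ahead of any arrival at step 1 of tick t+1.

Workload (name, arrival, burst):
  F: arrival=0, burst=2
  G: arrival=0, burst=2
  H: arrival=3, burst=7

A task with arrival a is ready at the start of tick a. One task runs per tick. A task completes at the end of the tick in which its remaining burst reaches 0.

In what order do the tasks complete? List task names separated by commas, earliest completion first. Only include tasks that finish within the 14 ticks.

t=0: queue=[F,G] q_used=0 → run F
t=1: queue=[F,G] q_used=1 → run F
t=2: queue=[G] q_used=0 → run G
t=3: queue=[G,H] q_used=1 → run G
t=4: queue=[H] q_used=0 → run H
t=5: queue=[H] q_used=1 → run H
t=6: queue=[H] q_used=0 → run H
t=7: queue=[H] q_used=1 → run H
t=8: queue=[H] q_used=0 → run H
t=9: queue=[H] q_used=1 → run H
t=10: queue=[H] q_used=0 → run H
t=11: (idle)
t=12: (idle)
t=13: (idle)

completion order = F, G, H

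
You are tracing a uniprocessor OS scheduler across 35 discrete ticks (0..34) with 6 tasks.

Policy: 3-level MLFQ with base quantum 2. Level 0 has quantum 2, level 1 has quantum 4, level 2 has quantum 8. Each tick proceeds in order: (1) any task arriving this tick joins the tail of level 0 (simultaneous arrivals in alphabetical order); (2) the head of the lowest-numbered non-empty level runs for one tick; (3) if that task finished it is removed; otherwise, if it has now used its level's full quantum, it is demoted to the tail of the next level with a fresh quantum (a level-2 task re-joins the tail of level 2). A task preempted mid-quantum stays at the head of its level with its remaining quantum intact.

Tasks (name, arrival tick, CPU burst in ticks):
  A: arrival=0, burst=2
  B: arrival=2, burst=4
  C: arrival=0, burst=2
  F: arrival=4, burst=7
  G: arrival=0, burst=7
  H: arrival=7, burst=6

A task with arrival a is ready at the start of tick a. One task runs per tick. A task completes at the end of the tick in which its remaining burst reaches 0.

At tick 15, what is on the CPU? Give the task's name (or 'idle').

running at tick 15 = G

t=0: L0/L1/L2 = ACG/-/- → run A
t=1: L0/L1/L2 = ACG/-/- → run A
t=2: L0/L1/L2 = CGB/-/- → run C
t=3: L0/L1/L2 = CGB/-/- → run C
t=4: L0/L1/L2 = GBF/-/- → run G
t=5: L0/L1/L2 = GBF/-/- → run G
t=6: L0/L1/L2 = BF/G/- → run B
t=7: L0/L1/L2 = BFH/G/- → run B
t=8: L0/L1/L2 = FH/GB/- → run F
t=9: L0/L1/L2 = FH/GB/- → run F
t=10: L0/L1/L2 = H/GBF/- → run H
t=11: L0/L1/L2 = H/GBF/- → run H
t=12: L0/L1/L2 = -/GBFH/- → run G
t=13: L0/L1/L2 = -/GBFH/- → run G
t=14: L0/L1/L2 = -/GBFH/- → run G
t=15: L0/L1/L2 = -/GBFH/- → run G
t=16: L0/L1/L2 = -/BFH/G → run B
t=17: L0/L1/L2 = -/BFH/G → run B
t=18: L0/L1/L2 = -/FH/G → run F
t=19: L0/L1/L2 = -/FH/G → run F
t=20: L0/L1/L2 = -/FH/G → run F
t=21: L0/L1/L2 = -/FH/G → run F
t=22: L0/L1/L2 = -/H/GF → run H
t=23: L0/L1/L2 = -/H/GF → run H
t=24: L0/L1/L2 = -/H/GF → run H
t=25: L0/L1/L2 = -/H/GF → run H
t=26: L0/L1/L2 = -/-/GF → run G
t=27: L0/L1/L2 = -/-/F → run F
t=28: (idle)
t=29: (idle)
t=30: (idle)
t=31: (idle)
t=32: (idle)
t=33: (idle)
t=34: (idle)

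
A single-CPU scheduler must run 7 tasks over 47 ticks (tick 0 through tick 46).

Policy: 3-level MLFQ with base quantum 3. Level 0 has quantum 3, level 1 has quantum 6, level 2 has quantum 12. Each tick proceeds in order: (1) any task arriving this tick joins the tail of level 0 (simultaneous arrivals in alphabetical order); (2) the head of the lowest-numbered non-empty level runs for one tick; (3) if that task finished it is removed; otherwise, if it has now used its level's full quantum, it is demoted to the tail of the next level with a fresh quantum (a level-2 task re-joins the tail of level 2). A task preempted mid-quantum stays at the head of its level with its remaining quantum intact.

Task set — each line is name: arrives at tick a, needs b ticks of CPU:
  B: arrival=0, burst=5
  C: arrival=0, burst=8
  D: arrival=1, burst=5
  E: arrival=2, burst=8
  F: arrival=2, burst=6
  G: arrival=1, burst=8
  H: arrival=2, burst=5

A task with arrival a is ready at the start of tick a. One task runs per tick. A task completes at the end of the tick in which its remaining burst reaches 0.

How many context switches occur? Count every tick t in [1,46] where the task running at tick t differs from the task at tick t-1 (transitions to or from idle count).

context switches = 14

t=0: L0/L1/L2 = BC/-/- → run B
t=1: L0/L1/L2 = BCDG/-/- → run B
t=2: L0/L1/L2 = BCDGEFH/-/- → run B
t=3: L0/L1/L2 = CDGEFH/B/- → run C
t=4: L0/L1/L2 = CDGEFH/B/- → run C
t=5: L0/L1/L2 = CDGEFH/B/- → run C
t=6: L0/L1/L2 = DGEFH/BC/- → run D
t=7: L0/L1/L2 = DGEFH/BC/- → run D
t=8: L0/L1/L2 = DGEFH/BC/- → run D
t=9: L0/L1/L2 = GEFH/BCD/- → run G
t=10: L0/L1/L2 = GEFH/BCD/- → run G
t=11: L0/L1/L2 = GEFH/BCD/- → run G
t=12: L0/L1/L2 = EFH/BCDG/- → run E
t=13: L0/L1/L2 = EFH/BCDG/- → run E
t=14: L0/L1/L2 = EFH/BCDG/- → run E
t=15: L0/L1/L2 = FH/BCDGE/- → run F
t=16: L0/L1/L2 = FH/BCDGE/- → run F
t=17: L0/L1/L2 = FH/BCDGE/- → run F
t=18: L0/L1/L2 = H/BCDGEF/- → run H
t=19: L0/L1/L2 = H/BCDGEF/- → run H
t=20: L0/L1/L2 = H/BCDGEF/- → run H
t=21: L0/L1/L2 = -/BCDGEFH/- → run B
t=22: L0/L1/L2 = -/BCDGEFH/- → run B
t=23: L0/L1/L2 = -/CDGEFH/- → run C
t=24: L0/L1/L2 = -/CDGEFH/- → run C
t=25: L0/L1/L2 = -/CDGEFH/- → run C
t=26: L0/L1/L2 = -/CDGEFH/- → run C
t=27: L0/L1/L2 = -/CDGEFH/- → run C
t=28: L0/L1/L2 = -/DGEFH/- → run D
t=29: L0/L1/L2 = -/DGEFH/- → run D
t=30: L0/L1/L2 = -/GEFH/- → run G
t=31: L0/L1/L2 = -/GEFH/- → run G
t=32: L0/L1/L2 = -/GEFH/- → run G
t=33: L0/L1/L2 = -/GEFH/- → run G
t=34: L0/L1/L2 = -/GEFH/- → run G
t=35: L0/L1/L2 = -/EFH/- → run E
t=36: L0/L1/L2 = -/EFH/- → run E
t=37: L0/L1/L2 = -/EFH/- → run E
t=38: L0/L1/L2 = -/EFH/- → run E
t=39: L0/L1/L2 = -/EFH/- → run E
t=40: L0/L1/L2 = -/FH/- → run F
t=41: L0/L1/L2 = -/FH/- → run F
t=42: L0/L1/L2 = -/FH/- → run F
t=43: L0/L1/L2 = -/H/- → run H
t=44: L0/L1/L2 = -/H/- → run H
t=45: (idle)
t=46: (idle)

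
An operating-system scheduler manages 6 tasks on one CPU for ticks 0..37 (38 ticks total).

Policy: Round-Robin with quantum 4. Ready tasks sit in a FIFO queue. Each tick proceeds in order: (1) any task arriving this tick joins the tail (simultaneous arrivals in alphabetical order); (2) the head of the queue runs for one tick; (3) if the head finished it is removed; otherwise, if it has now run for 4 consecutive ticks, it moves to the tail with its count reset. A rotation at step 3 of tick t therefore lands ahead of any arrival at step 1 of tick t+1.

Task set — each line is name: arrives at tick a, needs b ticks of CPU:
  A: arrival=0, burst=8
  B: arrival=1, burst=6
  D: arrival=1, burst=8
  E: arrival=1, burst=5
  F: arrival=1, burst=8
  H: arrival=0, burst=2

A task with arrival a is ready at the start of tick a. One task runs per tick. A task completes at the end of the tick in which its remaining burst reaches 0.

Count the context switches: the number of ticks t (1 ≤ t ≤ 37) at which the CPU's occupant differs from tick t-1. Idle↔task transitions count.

t=0: queue=[A,H] q_used=0 → run A
t=1: queue=[A,H,B,D,E,F] q_used=1 → run A
t=2: queue=[A,H,B,D,E,F] q_used=2 → run A
t=3: queue=[A,H,B,D,E,F] q_used=3 → run A
t=4: queue=[H,B,D,E,F,A] q_used=0 → run H
t=5: queue=[H,B,D,E,F,A] q_used=1 → run H
t=6: queue=[B,D,E,F,A] q_used=0 → run B
t=7: queue=[B,D,E,F,A] q_used=1 → run B
t=8: queue=[B,D,E,F,A] q_used=2 → run B
t=9: queue=[B,D,E,F,A] q_used=3 → run B
t=10: queue=[D,E,F,A,B] q_used=0 → run D
t=11: queue=[D,E,F,A,B] q_used=1 → run D
t=12: queue=[D,E,F,A,B] q_used=2 → run D
t=13: queue=[D,E,F,A,B] q_used=3 → run D
t=14: queue=[E,F,A,B,D] q_used=0 → run E
t=15: queue=[E,F,A,B,D] q_used=1 → run E
t=16: queue=[E,F,A,B,D] q_used=2 → run E
t=17: queue=[E,F,A,B,D] q_used=3 → run E
t=18: queue=[F,A,B,D,E] q_used=0 → run F
t=19: queue=[F,A,B,D,E] q_used=1 → run F
t=20: queue=[F,A,B,D,E] q_used=2 → run F
t=21: queue=[F,A,B,D,E] q_used=3 → run F
t=22: queue=[A,B,D,E,F] q_used=0 → run A
t=23: queue=[A,B,D,E,F] q_used=1 → run A
t=24: queue=[A,B,D,E,F] q_used=2 → run A
t=25: queue=[A,B,D,E,F] q_used=3 → run A
t=26: queue=[B,D,E,F] q_used=0 → run B
t=27: queue=[B,D,E,F] q_used=1 → run B
t=28: queue=[D,E,F] q_used=0 → run D
t=29: queue=[D,E,F] q_used=1 → run D
t=30: queue=[D,E,F] q_used=2 → run D
t=31: queue=[D,E,F] q_used=3 → run D
t=32: queue=[E,F] q_used=0 → run E
t=33: queue=[F] q_used=0 → run F
t=34: queue=[F] q_used=1 → run F
t=35: queue=[F] q_used=2 → run F
t=36: queue=[F] q_used=3 → run F
t=37: (idle)

context switches = 11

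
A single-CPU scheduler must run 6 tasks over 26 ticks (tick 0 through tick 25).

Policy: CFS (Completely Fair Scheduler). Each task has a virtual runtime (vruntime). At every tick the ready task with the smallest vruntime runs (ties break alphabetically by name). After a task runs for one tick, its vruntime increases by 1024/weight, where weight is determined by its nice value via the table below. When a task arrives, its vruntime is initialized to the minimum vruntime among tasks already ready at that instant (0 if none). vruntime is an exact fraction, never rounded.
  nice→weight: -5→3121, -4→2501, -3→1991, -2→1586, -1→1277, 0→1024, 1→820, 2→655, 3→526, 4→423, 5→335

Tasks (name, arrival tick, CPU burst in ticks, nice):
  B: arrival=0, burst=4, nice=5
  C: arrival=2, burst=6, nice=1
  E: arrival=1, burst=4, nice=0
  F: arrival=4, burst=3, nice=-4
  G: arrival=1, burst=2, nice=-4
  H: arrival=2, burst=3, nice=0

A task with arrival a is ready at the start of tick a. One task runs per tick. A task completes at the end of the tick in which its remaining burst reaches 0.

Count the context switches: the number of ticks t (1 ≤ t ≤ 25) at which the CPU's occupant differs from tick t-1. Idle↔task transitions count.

context switches = 20

t=0: vr[B=0] → run B
t=1: vr[B=1024/335 E=1024/335 G=1024/335] → run B
t=2: vr[B=2048/335 C=1024/335 E=1024/335 G=1024/335 H=1024/335] → run C
t=3: vr[B=2048/335 C=59136/13735 E=1024/335 G=1024/335 H=1024/335] → run E
t=4: vr[B=2048/335 C=59136/13735 E=1359/335 F=1024/335 G=1024/335 H=1024/335] → run F
t=5: vr[B=2048/335 C=59136/13735 E=1359/335 F=2904064/837835 G=1024/335 H=1024/335] → run G
t=6: vr[B=2048/335 C=59136/13735 E=1359/335 F=2904064/837835 G=2904064/837835 H=1024/335] → run H
t=7: vr[B=2048/335 C=59136/13735 E=1359/335 F=2904064/837835 G=2904064/837835 H=1359/335] → run F
t=8: vr[B=2048/335 C=59136/13735 E=1359/335 F=3247104/837835 G=2904064/837835 H=1359/335] → run G
t=9: vr[B=2048/335 C=59136/13735 E=1359/335 F=3247104/837835 H=1359/335] → run F
t=10: vr[B=2048/335 C=59136/13735 E=1359/335 H=1359/335] → run E
t=11: vr[B=2048/335 C=59136/13735 E=1694/335 H=1359/335] → run H
t=12: vr[B=2048/335 C=59136/13735 E=1694/335 H=1694/335] → run C
t=13: vr[B=2048/335 C=76288/13735 E=1694/335 H=1694/335] → run E
t=14: vr[B=2048/335 C=76288/13735 E=2029/335 H=1694/335] → run H
t=15: vr[B=2048/335 C=76288/13735 E=2029/335] → run C
t=16: vr[B=2048/335 C=18688/2747 E=2029/335] → run E
t=17: vr[B=2048/335 C=18688/2747] → run B
t=18: vr[B=3072/335 C=18688/2747] → run C
t=19: vr[B=3072/335 C=110592/13735] → run C
t=20: vr[B=3072/335 C=127744/13735] → run B
t=21: vr[C=127744/13735] → run C
t=22: (idle)
t=23: (idle)
t=24: (idle)
t=25: (idle)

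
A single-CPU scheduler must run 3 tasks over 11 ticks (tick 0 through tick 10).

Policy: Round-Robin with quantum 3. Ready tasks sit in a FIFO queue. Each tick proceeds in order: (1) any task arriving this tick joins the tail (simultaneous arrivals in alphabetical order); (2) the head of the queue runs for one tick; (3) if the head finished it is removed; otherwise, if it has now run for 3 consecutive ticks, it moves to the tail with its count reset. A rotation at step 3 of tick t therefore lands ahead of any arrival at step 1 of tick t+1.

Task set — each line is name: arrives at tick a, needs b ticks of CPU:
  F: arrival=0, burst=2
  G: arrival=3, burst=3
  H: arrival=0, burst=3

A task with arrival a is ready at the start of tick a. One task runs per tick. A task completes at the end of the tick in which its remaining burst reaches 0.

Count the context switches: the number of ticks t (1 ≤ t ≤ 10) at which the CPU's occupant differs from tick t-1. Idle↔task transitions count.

t=0: queue=[F,H] q_used=0 → run F
t=1: queue=[F,H] q_used=1 → run F
t=2: queue=[H] q_used=0 → run H
t=3: queue=[H,G] q_used=1 → run H
t=4: queue=[H,G] q_used=2 → run H
t=5: queue=[G] q_used=0 → run G
t=6: queue=[G] q_used=1 → run G
t=7: queue=[G] q_used=2 → run G
t=8: (idle)
t=9: (idle)
t=10: (idle)

context switches = 3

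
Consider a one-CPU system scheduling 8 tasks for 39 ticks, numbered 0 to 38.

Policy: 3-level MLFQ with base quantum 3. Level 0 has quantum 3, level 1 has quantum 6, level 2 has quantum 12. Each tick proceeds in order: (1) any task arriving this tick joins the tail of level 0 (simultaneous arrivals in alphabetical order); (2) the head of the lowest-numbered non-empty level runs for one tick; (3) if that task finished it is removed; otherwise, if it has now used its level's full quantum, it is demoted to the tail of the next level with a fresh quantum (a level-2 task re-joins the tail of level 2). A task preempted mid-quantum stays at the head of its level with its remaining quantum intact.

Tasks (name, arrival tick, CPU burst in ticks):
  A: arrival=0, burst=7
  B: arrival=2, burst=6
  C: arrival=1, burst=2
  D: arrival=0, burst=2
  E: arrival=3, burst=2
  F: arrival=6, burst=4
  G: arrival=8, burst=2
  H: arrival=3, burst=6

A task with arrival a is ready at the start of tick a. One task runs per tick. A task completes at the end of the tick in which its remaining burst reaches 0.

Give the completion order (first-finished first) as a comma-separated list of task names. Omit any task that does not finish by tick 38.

t=0: L0/L1/L2 = AD/-/- → run A
t=1: L0/L1/L2 = ADC/-/- → run A
t=2: L0/L1/L2 = ADCB/-/- → run A
t=3: L0/L1/L2 = DCBEH/A/- → run D
t=4: L0/L1/L2 = DCBEH/A/- → run D
t=5: L0/L1/L2 = CBEH/A/- → run C
t=6: L0/L1/L2 = CBEHF/A/- → run C
t=7: L0/L1/L2 = BEHF/A/- → run B
t=8: L0/L1/L2 = BEHFG/A/- → run B
t=9: L0/L1/L2 = BEHFG/A/- → run B
t=10: L0/L1/L2 = EHFG/AB/- → run E
t=11: L0/L1/L2 = EHFG/AB/- → run E
t=12: L0/L1/L2 = HFG/AB/- → run H
t=13: L0/L1/L2 = HFG/AB/- → run H
t=14: L0/L1/L2 = HFG/AB/- → run H
t=15: L0/L1/L2 = FG/ABH/- → run F
t=16: L0/L1/L2 = FG/ABH/- → run F
t=17: L0/L1/L2 = FG/ABH/- → run F
t=18: L0/L1/L2 = G/ABHF/- → run G
t=19: L0/L1/L2 = G/ABHF/- → run G
t=20: L0/L1/L2 = -/ABHF/- → run A
t=21: L0/L1/L2 = -/ABHF/- → run A
t=22: L0/L1/L2 = -/ABHF/- → run A
t=23: L0/L1/L2 = -/ABHF/- → run A
t=24: L0/L1/L2 = -/BHF/- → run B
t=25: L0/L1/L2 = -/BHF/- → run B
t=26: L0/L1/L2 = -/BHF/- → run B
t=27: L0/L1/L2 = -/HF/- → run H
t=28: L0/L1/L2 = -/HF/- → run H
t=29: L0/L1/L2 = -/HF/- → run H
t=30: L0/L1/L2 = -/F/- → run F
t=31: (idle)
t=32: (idle)
t=33: (idle)
t=34: (idle)
t=35: (idle)
t=36: (idle)
t=37: (idle)
t=38: (idle)

completion order = D, C, E, G, A, B, H, F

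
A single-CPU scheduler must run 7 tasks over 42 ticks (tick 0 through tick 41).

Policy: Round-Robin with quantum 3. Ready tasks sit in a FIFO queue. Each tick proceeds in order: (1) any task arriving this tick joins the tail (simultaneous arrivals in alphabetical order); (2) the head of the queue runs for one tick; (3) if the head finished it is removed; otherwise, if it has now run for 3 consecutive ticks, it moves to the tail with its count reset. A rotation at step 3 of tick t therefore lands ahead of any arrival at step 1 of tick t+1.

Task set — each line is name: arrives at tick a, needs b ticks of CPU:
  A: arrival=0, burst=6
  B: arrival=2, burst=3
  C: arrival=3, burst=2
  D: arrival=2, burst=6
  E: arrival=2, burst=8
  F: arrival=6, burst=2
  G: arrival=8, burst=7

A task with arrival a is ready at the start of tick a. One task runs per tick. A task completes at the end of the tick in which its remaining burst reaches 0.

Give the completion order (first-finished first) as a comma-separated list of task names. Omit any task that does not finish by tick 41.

t=0: queue=[A] q_used=0 → run A
t=1: queue=[A] q_used=1 → run A
t=2: queue=[A,B,D,E] q_used=2 → run A
t=3: queue=[B,D,E,A,C] q_used=0 → run B
t=4: queue=[B,D,E,A,C] q_used=1 → run B
t=5: queue=[B,D,E,A,C] q_used=2 → run B
t=6: queue=[D,E,A,C,F] q_used=0 → run D
t=7: queue=[D,E,A,C,F] q_used=1 → run D
t=8: queue=[D,E,A,C,F,G] q_used=2 → run D
t=9: queue=[E,A,C,F,G,D] q_used=0 → run E
t=10: queue=[E,A,C,F,G,D] q_used=1 → run E
t=11: queue=[E,A,C,F,G,D] q_used=2 → run E
t=12: queue=[A,C,F,G,D,E] q_used=0 → run A
t=13: queue=[A,C,F,G,D,E] q_used=1 → run A
t=14: queue=[A,C,F,G,D,E] q_used=2 → run A
t=15: queue=[C,F,G,D,E] q_used=0 → run C
t=16: queue=[C,F,G,D,E] q_used=1 → run C
t=17: queue=[F,G,D,E] q_used=0 → run F
t=18: queue=[F,G,D,E] q_used=1 → run F
t=19: queue=[G,D,E] q_used=0 → run G
t=20: queue=[G,D,E] q_used=1 → run G
t=21: queue=[G,D,E] q_used=2 → run G
t=22: queue=[D,E,G] q_used=0 → run D
t=23: queue=[D,E,G] q_used=1 → run D
t=24: queue=[D,E,G] q_used=2 → run D
t=25: queue=[E,G] q_used=0 → run E
t=26: queue=[E,G] q_used=1 → run E
t=27: queue=[E,G] q_used=2 → run E
t=28: queue=[G,E] q_used=0 → run G
t=29: queue=[G,E] q_used=1 → run G
t=30: queue=[G,E] q_used=2 → run G
t=31: queue=[E,G] q_used=0 → run E
t=32: queue=[E,G] q_used=1 → run E
t=33: queue=[G] q_used=0 → run G
t=34: (idle)
t=35: (idle)
t=36: (idle)
t=37: (idle)
t=38: (idle)
t=39: (idle)
t=40: (idle)
t=41: (idle)

completion order = B, A, C, F, D, E, G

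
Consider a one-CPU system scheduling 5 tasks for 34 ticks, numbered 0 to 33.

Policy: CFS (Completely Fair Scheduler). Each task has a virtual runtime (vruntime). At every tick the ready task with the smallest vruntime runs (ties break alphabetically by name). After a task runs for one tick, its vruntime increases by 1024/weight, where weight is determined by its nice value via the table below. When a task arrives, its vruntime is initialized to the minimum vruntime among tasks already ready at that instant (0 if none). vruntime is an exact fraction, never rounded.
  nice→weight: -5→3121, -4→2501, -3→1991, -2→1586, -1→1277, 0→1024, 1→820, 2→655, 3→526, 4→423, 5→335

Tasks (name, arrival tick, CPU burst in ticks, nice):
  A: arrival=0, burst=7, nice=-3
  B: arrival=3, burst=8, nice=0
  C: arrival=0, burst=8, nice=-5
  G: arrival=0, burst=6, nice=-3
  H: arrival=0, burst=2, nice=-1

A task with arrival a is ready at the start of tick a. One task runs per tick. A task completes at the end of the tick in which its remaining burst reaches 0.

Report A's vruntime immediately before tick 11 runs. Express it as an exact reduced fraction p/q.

t=0: vr[A=0 C=0 G=0 H=0] → run A
t=1: vr[A=1024/1991 C=0 G=0 H=0] → run C
t=2: vr[A=1024/1991 C=1024/3121 G=0 H=0] → run G
t=3: vr[A=1024/1991 B=0 C=1024/3121 G=1024/1991 H=0] → run B
t=4: vr[A=1024/1991 B=1 C=1024/3121 G=1024/1991 H=0] → run H
t=5: vr[A=1024/1991 B=1 C=1024/3121 G=1024/1991 H=1024/1277] → run C
t=6: vr[A=1024/1991 B=1 C=2048/3121 G=1024/1991 H=1024/1277] → run A
t=7: vr[A=2048/1991 B=1 C=2048/3121 G=1024/1991 H=1024/1277] → run G
t=8: vr[A=2048/1991 B=1 C=2048/3121 G=2048/1991 H=1024/1277] → run C
t=9: vr[A=2048/1991 B=1 C=3072/3121 G=2048/1991 H=1024/1277] → run H
t=10: vr[A=2048/1991 B=1 C=3072/3121 G=2048/1991] → run C
t=11: vr[A=2048/1991 B=1 C=4096/3121 G=2048/1991] → run B
t=12: vr[A=2048/1991 B=2 C=4096/3121 G=2048/1991] → run A
t=13: vr[A=3072/1991 B=2 C=4096/3121 G=2048/1991] → run G
t=14: vr[A=3072/1991 B=2 C=4096/3121 G=3072/1991] → run C
t=15: vr[A=3072/1991 B=2 C=5120/3121 G=3072/1991] → run A
t=16: vr[A=4096/1991 B=2 C=5120/3121 G=3072/1991] → run G
t=17: vr[A=4096/1991 B=2 C=5120/3121 G=4096/1991] → run C
t=18: vr[A=4096/1991 B=2 C=6144/3121 G=4096/1991] → run C
t=19: vr[A=4096/1991 B=2 C=7168/3121 G=4096/1991] → run B
t=20: vr[A=4096/1991 B=3 C=7168/3121 G=4096/1991] → run A
t=21: vr[A=5120/1991 B=3 C=7168/3121 G=4096/1991] → run G
t=22: vr[A=5120/1991 B=3 C=7168/3121 G=5120/1991] → run C
t=23: vr[A=5120/1991 B=3 G=5120/1991] → run A
t=24: vr[A=6144/1991 B=3 G=5120/1991] → run G
t=25: vr[A=6144/1991 B=3] → run B
t=26: vr[A=6144/1991 B=4] → run A
t=27: vr[B=4] → run B
t=28: vr[B=5] → run B
t=29: vr[B=6] → run B
t=30: vr[B=7] → run B
t=31: (idle)
t=32: (idle)
t=33: (idle)

vruntime(A, start of tick 11) = 2048/1991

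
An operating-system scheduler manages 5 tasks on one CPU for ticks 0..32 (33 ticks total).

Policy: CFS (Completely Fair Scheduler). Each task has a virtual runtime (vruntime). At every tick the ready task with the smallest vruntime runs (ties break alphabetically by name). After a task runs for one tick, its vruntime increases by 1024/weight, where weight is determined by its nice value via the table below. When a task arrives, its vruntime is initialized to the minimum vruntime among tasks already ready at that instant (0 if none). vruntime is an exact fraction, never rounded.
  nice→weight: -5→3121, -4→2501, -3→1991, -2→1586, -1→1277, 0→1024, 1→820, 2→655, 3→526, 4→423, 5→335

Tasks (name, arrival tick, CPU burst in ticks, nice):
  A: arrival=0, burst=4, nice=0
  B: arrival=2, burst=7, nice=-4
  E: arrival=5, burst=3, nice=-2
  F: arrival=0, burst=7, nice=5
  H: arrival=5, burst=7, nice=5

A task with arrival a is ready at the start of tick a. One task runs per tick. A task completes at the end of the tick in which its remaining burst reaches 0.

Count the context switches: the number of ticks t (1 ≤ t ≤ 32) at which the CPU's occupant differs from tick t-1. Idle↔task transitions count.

context switches = 26

t=0: vr[A=0 F=0] → run A
t=1: vr[A=1 F=0] → run F
t=2: vr[A=1 B=1 F=1024/335] → run A
t=3: vr[A=2 B=1 F=1024/335] → run B
t=4: vr[A=2 B=3525/2501 F=1024/335] → run B
t=5: vr[A=2 B=4549/2501 E=4549/2501 F=1024/335 H=4549/2501] → run B
t=6: vr[A=2 B=5573/2501 E=4549/2501 F=1024/335 H=4549/2501] → run E
t=7: vr[A=2 B=5573/2501 E=80129/32513 F=1024/335 H=4549/2501] → run H
t=8: vr[A=2 B=5573/2501 E=80129/32513 F=1024/335 H=4084939/837835] → run A
t=9: vr[A=3 B=5573/2501 E=80129/32513 F=1024/335 H=4084939/837835] → run B
t=10: vr[A=3 B=6597/2501 E=80129/32513 F=1024/335 H=4084939/837835] → run E
t=11: vr[A=3 B=6597/2501 E=101121/32513 F=1024/335 H=4084939/837835] → run B
t=12: vr[A=3 B=7621/2501 E=101121/32513 F=1024/335 H=4084939/837835] → run A
t=13: vr[B=7621/2501 E=101121/32513 F=1024/335 H=4084939/837835] → run B
t=14: vr[B=8645/2501 E=101121/32513 F=1024/335 H=4084939/837835] → run F
t=15: vr[B=8645/2501 E=101121/32513 F=2048/335 H=4084939/837835] → run E
t=16: vr[B=8645/2501 F=2048/335 H=4084939/837835] → run B
t=17: vr[F=2048/335 H=4084939/837835] → run H
t=18: vr[F=2048/335 H=6645963/837835] → run F
t=19: vr[F=3072/335 H=6645963/837835] → run H
t=20: vr[F=3072/335 H=9206987/837835] → run F
t=21: vr[F=4096/335 H=9206987/837835] → run H
t=22: vr[F=4096/335 H=11768011/837835] → run F
t=23: vr[F=1024/67 H=11768011/837835] → run H
t=24: vr[F=1024/67 H=2865807/167567] → run F
t=25: vr[F=6144/335 H=2865807/167567] → run H
t=26: vr[F=6144/335 H=16890059/837835] → run F
t=27: vr[H=16890059/837835] → run H
t=28: (idle)
t=29: (idle)
t=30: (idle)
t=31: (idle)
t=32: (idle)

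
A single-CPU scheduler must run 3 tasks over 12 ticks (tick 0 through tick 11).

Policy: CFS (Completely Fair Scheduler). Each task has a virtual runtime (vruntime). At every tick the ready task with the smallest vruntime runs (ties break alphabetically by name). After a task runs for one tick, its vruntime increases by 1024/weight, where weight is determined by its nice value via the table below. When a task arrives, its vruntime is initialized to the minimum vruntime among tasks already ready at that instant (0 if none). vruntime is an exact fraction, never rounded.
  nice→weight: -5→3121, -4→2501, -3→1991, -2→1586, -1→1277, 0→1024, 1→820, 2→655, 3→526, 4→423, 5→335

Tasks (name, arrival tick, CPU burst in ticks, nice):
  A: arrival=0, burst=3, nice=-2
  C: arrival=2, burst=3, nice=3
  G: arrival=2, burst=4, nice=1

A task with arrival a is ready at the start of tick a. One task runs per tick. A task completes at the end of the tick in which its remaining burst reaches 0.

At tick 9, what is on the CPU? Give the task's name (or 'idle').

running at tick 9 = C

t=0: vr[A=0] → run A
t=1: vr[A=512/793] → run A
t=2: vr[A=1024/793 C=1024/793 G=1024/793] → run A
t=3: vr[C=1024/793 G=1024/793] → run C
t=4: vr[C=675328/208559 G=1024/793] → run G
t=5: vr[C=675328/208559 G=412928/162565] → run G
t=6: vr[C=675328/208559 G=615936/162565] → run C
t=7: vr[C=1081344/208559 G=615936/162565] → run G
t=8: vr[C=1081344/208559 G=818944/162565] → run G
t=9: vr[C=1081344/208559] → run C
t=10: (idle)
t=11: (idle)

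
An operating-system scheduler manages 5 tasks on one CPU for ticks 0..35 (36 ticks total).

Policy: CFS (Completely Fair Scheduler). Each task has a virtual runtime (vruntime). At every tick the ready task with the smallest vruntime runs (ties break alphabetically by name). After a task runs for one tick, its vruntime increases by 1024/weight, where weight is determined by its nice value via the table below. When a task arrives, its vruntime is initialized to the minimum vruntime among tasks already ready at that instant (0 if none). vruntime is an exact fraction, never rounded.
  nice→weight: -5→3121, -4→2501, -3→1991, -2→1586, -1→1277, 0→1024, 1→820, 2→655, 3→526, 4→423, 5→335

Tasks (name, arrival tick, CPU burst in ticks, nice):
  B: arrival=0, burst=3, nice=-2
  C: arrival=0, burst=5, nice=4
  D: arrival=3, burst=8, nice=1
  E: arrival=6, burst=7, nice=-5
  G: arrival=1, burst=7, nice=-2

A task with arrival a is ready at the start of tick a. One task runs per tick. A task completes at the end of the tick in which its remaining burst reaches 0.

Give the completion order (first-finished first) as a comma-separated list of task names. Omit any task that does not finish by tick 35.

t=0: vr[B=0 C=0] → run B
t=1: vr[B=512/793 C=0 G=0] → run C
t=2: vr[B=512/793 C=1024/423 G=0] → run G
t=3: vr[B=512/793 C=1024/423 D=512/793 G=512/793] → run B
t=4: vr[B=1024/793 C=1024/423 D=512/793 G=512/793] → run D
t=5: vr[B=1024/793 C=1024/423 D=307968/162565 G=512/793] → run G
t=6: vr[B=1024/793 C=1024/423 D=307968/162565 E=1024/793 G=1024/793] → run B
t=7: vr[C=1024/423 D=307968/162565 E=1024/793 G=1024/793] → run E
t=8: vr[C=1024/423 D=307968/162565 E=4007936/2474953 G=1024/793] → run G
t=9: vr[C=1024/423 D=307968/162565 E=4007936/2474953 G=1536/793] → run E
t=10: vr[C=1024/423 D=307968/162565 E=4819968/2474953 G=1536/793] → run D
t=11: vr[C=1024/423 D=510976/162565 E=4819968/2474953 G=1536/793] → run G
t=12: vr[C=1024/423 D=510976/162565 E=4819968/2474953 G=2048/793] → run E
t=13: vr[C=1024/423 D=510976/162565 E=5632000/2474953 G=2048/793] → run E
t=14: vr[C=1024/423 D=510976/162565 E=6444032/2474953 G=2048/793] → run C
t=15: vr[C=2048/423 D=510976/162565 E=6444032/2474953 G=2048/793] → run G
t=16: vr[C=2048/423 D=510976/162565 E=6444032/2474953 G=2560/793] → run E
t=17: vr[C=2048/423 D=510976/162565 E=7256064/2474953 G=2560/793] → run E
t=18: vr[C=2048/423 D=510976/162565 E=8068096/2474953 G=2560/793] → run D
t=19: vr[C=2048/423 D=713984/162565 E=8068096/2474953 G=2560/793] → run G
t=20: vr[C=2048/423 D=713984/162565 E=8068096/2474953 G=3072/793] → run E
t=21: vr[C=2048/423 D=713984/162565 G=3072/793] → run G
t=22: vr[C=2048/423 D=713984/162565] → run D
t=23: vr[C=2048/423 D=916992/162565] → run C
t=24: vr[C=1024/141 D=916992/162565] → run D
t=25: vr[C=1024/141 D=224000/32513] → run D
t=26: vr[C=1024/141 D=1323008/162565] → run C
t=27: vr[C=4096/423 D=1323008/162565] → run D
t=28: vr[C=4096/423 D=1526016/162565] → run D
t=29: vr[C=4096/423] → run C
t=30: (idle)
t=31: (idle)
t=32: (idle)
t=33: (idle)
t=34: (idle)
t=35: (idle)

completion order = B, E, G, D, C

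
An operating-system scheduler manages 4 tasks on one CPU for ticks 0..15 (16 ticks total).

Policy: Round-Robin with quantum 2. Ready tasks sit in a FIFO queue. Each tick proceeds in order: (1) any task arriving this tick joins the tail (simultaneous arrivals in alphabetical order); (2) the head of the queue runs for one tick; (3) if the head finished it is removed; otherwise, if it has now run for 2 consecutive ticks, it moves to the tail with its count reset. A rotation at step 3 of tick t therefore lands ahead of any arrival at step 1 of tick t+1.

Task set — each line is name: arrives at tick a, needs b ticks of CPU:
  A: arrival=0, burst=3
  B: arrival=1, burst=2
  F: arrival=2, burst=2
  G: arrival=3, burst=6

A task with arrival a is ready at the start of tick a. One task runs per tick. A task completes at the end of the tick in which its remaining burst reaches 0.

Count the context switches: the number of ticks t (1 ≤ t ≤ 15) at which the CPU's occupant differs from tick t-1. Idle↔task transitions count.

t=0: queue=[A] q_used=0 → run A
t=1: queue=[A,B] q_used=1 → run A
t=2: queue=[B,A,F] q_used=0 → run B
t=3: queue=[B,A,F,G] q_used=1 → run B
t=4: queue=[A,F,G] q_used=0 → run A
t=5: queue=[F,G] q_used=0 → run F
t=6: queue=[F,G] q_used=1 → run F
t=7: queue=[G] q_used=0 → run G
t=8: queue=[G] q_used=1 → run G
t=9: queue=[G] q_used=0 → run G
t=10: queue=[G] q_used=1 → run G
t=11: queue=[G] q_used=0 → run G
t=12: queue=[G] q_used=1 → run G
t=13: (idle)
t=14: (idle)
t=15: (idle)

context switches = 5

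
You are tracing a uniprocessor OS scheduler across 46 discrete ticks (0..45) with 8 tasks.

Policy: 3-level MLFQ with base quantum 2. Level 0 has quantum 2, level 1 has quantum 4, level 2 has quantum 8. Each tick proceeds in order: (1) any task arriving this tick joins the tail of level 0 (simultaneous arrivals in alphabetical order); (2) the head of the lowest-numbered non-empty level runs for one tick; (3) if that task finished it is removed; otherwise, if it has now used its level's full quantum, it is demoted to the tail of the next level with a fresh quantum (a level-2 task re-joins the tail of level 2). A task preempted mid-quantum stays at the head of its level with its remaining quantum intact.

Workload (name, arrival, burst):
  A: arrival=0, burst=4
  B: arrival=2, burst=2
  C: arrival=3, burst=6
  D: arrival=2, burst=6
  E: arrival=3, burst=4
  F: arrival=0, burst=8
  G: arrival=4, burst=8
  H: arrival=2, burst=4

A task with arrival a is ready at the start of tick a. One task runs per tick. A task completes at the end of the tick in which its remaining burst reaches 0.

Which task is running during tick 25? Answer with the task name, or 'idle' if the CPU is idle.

running at tick 25 = D

t=0: L0/L1/L2 = AF/-/- → run A
t=1: L0/L1/L2 = AF/-/- → run A
t=2: L0/L1/L2 = FBDH/A/- → run F
t=3: L0/L1/L2 = FBDHCE/A/- → run F
t=4: L0/L1/L2 = BDHCEG/AF/- → run B
t=5: L0/L1/L2 = BDHCEG/AF/- → run B
t=6: L0/L1/L2 = DHCEG/AF/- → run D
t=7: L0/L1/L2 = DHCEG/AF/- → run D
t=8: L0/L1/L2 = HCEG/AFD/- → run H
t=9: L0/L1/L2 = HCEG/AFD/- → run H
t=10: L0/L1/L2 = CEG/AFDH/- → run C
t=11: L0/L1/L2 = CEG/AFDH/- → run C
t=12: L0/L1/L2 = EG/AFDHC/- → run E
t=13: L0/L1/L2 = EG/AFDHC/- → run E
t=14: L0/L1/L2 = G/AFDHCE/- → run G
t=15: L0/L1/L2 = G/AFDHCE/- → run G
t=16: L0/L1/L2 = -/AFDHCEG/- → run A
t=17: L0/L1/L2 = -/AFDHCEG/- → run A
t=18: L0/L1/L2 = -/FDHCEG/- → run F
t=19: L0/L1/L2 = -/FDHCEG/- → run F
t=20: L0/L1/L2 = -/FDHCEG/- → run F
t=21: L0/L1/L2 = -/FDHCEG/- → run F
t=22: L0/L1/L2 = -/DHCEG/F → run D
t=23: L0/L1/L2 = -/DHCEG/F → run D
t=24: L0/L1/L2 = -/DHCEG/F → run D
t=25: L0/L1/L2 = -/DHCEG/F → run D
t=26: L0/L1/L2 = -/HCEG/F → run H
t=27: L0/L1/L2 = -/HCEG/F → run H
t=28: L0/L1/L2 = -/CEG/F → run C
t=29: L0/L1/L2 = -/CEG/F → run C
t=30: L0/L1/L2 = -/CEG/F → run C
t=31: L0/L1/L2 = -/CEG/F → run C
t=32: L0/L1/L2 = -/EG/F → run E
t=33: L0/L1/L2 = -/EG/F → run E
t=34: L0/L1/L2 = -/G/F → run G
t=35: L0/L1/L2 = -/G/F → run G
t=36: L0/L1/L2 = -/G/F → run G
t=37: L0/L1/L2 = -/G/F → run G
t=38: L0/L1/L2 = -/-/FG → run F
t=39: L0/L1/L2 = -/-/FG → run F
t=40: L0/L1/L2 = -/-/G → run G
t=41: L0/L1/L2 = -/-/G → run G
t=42: (idle)
t=43: (idle)
t=44: (idle)
t=45: (idle)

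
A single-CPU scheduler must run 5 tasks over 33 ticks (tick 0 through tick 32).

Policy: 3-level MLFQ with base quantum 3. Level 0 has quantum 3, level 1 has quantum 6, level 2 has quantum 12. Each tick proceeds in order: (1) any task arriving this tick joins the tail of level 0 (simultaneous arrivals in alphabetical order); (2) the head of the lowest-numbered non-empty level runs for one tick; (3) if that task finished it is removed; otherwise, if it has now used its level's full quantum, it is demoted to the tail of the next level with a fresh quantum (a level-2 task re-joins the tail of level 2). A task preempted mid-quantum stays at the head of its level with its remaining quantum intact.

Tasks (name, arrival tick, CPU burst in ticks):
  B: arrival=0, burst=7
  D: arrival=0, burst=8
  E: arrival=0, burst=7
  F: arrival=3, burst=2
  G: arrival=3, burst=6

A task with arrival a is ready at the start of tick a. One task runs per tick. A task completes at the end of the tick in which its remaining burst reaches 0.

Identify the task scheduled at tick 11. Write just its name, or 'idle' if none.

running at tick 11 = G

t=0: L0/L1/L2 = BDE/-/- → run B
t=1: L0/L1/L2 = BDE/-/- → run B
t=2: L0/L1/L2 = BDE/-/- → run B
t=3: L0/L1/L2 = DEFG/B/- → run D
t=4: L0/L1/L2 = DEFG/B/- → run D
t=5: L0/L1/L2 = DEFG/B/- → run D
t=6: L0/L1/L2 = EFG/BD/- → run E
t=7: L0/L1/L2 = EFG/BD/- → run E
t=8: L0/L1/L2 = EFG/BD/- → run E
t=9: L0/L1/L2 = FG/BDE/- → run F
t=10: L0/L1/L2 = FG/BDE/- → run F
t=11: L0/L1/L2 = G/BDE/- → run G
t=12: L0/L1/L2 = G/BDE/- → run G
t=13: L0/L1/L2 = G/BDE/- → run G
t=14: L0/L1/L2 = -/BDEG/- → run B
t=15: L0/L1/L2 = -/BDEG/- → run B
t=16: L0/L1/L2 = -/BDEG/- → run B
t=17: L0/L1/L2 = -/BDEG/- → run B
t=18: L0/L1/L2 = -/DEG/- → run D
t=19: L0/L1/L2 = -/DEG/- → run D
t=20: L0/L1/L2 = -/DEG/- → run D
t=21: L0/L1/L2 = -/DEG/- → run D
t=22: L0/L1/L2 = -/DEG/- → run D
t=23: L0/L1/L2 = -/EG/- → run E
t=24: L0/L1/L2 = -/EG/- → run E
t=25: L0/L1/L2 = -/EG/- → run E
t=26: L0/L1/L2 = -/EG/- → run E
t=27: L0/L1/L2 = -/G/- → run G
t=28: L0/L1/L2 = -/G/- → run G
t=29: L0/L1/L2 = -/G/- → run G
t=30: (idle)
t=31: (idle)
t=32: (idle)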